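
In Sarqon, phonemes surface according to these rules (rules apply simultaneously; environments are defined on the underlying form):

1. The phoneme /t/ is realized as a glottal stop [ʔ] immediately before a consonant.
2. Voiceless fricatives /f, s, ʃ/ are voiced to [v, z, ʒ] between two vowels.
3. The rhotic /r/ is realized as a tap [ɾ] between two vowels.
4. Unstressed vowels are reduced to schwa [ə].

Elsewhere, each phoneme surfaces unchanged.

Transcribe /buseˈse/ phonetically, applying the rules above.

/b/ (word-initial) is unaffected → [b].
/u/ meets the environment for rule 4 (in an unstressed syllable) → [ə].
/s/ (between /u/ and /e/): between two vowels, so rule 2 applies → [z].
/e/ (between /s/ and /s/): in an unstressed syllable, so rule 4 applies → [ə].
/s/ — between /e/ and /e/, between two vowels — surfaces as [z] (rule 2).
/e/ — word-final; rule 4 does not apply here → [e].

[bəzəˈze]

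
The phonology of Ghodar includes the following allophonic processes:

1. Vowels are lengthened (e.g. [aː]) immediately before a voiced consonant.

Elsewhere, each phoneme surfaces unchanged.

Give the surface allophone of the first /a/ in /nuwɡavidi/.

/a/ — between /ɡ/ and /v/, before a voiced consonant — surfaces as [aː] (rule 1).

[aː]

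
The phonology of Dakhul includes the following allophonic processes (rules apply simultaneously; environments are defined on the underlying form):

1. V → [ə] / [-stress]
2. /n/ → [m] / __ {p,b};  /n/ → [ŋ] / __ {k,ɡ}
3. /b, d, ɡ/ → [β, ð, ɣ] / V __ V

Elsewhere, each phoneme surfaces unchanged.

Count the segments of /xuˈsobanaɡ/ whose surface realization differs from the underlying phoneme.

4

Segments that undergo a rule: /u/ → [ə] (rule 1); /b/ → [β] (rule 3); /a/ → [ə] (rule 1); /a/ → [ə] (rule 1).
All other segments surface unchanged.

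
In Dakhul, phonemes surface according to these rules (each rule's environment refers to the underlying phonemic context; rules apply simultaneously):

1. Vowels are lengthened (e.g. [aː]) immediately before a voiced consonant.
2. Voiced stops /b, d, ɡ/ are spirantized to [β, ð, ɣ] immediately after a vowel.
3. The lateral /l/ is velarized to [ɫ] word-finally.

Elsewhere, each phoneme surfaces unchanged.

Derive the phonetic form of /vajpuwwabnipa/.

/a/ (between /v/ and /j/): before a voiced consonant, so rule 1 applies → [aː].
/u/ (between /p/ and /w/): before a voiced consonant, so rule 1 applies → [uː].
/a/ (between /w/ and /b/) occurs before a voiced consonant → [aː] by rule 1.
/b/ — between /a/ and /n/, immediately after a vowel — surfaces as [β] (rule 2).
/i/ — between /n/ and /p/; rule 1 does not apply here → [i].
/a/ (word-final) is in the target of rule 1 but the environment (before a voiced consonant) is not met → [a].

[vaːjpuːwwaːβnipa]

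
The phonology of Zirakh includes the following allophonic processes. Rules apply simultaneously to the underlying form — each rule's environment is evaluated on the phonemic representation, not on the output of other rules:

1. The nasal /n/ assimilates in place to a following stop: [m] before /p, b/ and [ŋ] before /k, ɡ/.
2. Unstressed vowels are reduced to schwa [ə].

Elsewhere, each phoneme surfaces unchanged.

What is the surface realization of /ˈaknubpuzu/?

[ˈaknəbpəzə]

/a/ (word-initial) fails the environment for rule 2, so it stays [a].
/n/ (between /k/ and /u/) fails the environment for rule 1, so it stays [n].
/u/ — between /n/ and /b/, in an unstressed syllable — surfaces as [ə] (rule 2).
/u/ (between /p/ and /z/) occurs in an unstressed syllable → [ə] by rule 2.
/u/ (word-final) occurs in an unstressed syllable → [ə] by rule 2.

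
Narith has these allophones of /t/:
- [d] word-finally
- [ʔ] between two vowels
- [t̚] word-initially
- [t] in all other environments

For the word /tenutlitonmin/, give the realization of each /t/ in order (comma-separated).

[t̚], [t], [ʔ]

Occurrence 1 (position 1): word-initially → [t̚].
Occurrence 2 (position 5): no conditioning environment matches → elsewhere allophone [t].
Occurrence 3 (position 8): between two vowels → [ʔ].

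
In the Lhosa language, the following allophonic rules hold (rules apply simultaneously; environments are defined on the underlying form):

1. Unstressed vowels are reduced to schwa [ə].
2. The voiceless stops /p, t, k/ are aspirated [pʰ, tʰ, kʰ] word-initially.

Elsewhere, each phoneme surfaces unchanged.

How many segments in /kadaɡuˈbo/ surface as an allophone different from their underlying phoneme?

4

Segments that undergo a rule: /k/ → [kʰ] (rule 2); /a/ → [ə] (rule 1); /a/ → [ə] (rule 1); /u/ → [ə] (rule 1).
All other segments surface unchanged.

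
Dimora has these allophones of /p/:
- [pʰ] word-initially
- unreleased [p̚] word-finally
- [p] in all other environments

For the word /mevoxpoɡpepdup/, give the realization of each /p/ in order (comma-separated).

[p], [p], [p], [p̚]

Occurrence 1 (position 6): no conditioning environment matches → elsewhere allophone [p].
Occurrence 2 (position 9): no conditioning environment matches → elsewhere allophone [p].
Occurrence 3 (position 11): no conditioning environment matches → elsewhere allophone [p].
Occurrence 4 (position 14): word-finally → [p̚].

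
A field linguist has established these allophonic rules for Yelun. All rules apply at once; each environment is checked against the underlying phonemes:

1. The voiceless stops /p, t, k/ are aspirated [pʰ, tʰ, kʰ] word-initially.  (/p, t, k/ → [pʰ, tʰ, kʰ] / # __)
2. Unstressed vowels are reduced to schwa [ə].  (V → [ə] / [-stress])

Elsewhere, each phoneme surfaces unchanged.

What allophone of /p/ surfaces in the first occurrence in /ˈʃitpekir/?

[p]

/p/ (between /t/ and /e/) is in the target of rule 1 but the environment (word-initially) is not met → [p].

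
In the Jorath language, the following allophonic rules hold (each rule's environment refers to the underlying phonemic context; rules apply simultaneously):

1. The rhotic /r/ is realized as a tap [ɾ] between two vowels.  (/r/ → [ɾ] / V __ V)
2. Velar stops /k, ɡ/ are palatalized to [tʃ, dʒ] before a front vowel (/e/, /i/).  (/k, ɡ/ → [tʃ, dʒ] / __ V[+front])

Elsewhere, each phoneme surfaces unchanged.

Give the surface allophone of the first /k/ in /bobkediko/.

[tʃ]

/k/ (between /b/ and /e/) occurs before a front vowel → [tʃ] by rule 2.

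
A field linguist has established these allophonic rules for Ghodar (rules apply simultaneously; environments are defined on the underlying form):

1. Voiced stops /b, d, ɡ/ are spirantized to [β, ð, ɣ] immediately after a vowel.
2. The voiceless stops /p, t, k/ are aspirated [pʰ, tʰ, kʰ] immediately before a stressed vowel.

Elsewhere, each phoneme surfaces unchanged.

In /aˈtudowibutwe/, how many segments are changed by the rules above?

Segments that undergo a rule: /t/ → [tʰ] (rule 2); /d/ → [ð] (rule 1); /b/ → [β] (rule 1).
All other segments surface unchanged.

3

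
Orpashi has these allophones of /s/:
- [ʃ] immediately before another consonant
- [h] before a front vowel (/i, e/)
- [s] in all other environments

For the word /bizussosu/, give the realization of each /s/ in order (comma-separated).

Occurrence 1 (position 5): immediately before another consonant → [ʃ].
Occurrence 2 (position 6): no conditioning environment matches → elsewhere allophone [s].
Occurrence 3 (position 8): no conditioning environment matches → elsewhere allophone [s].

[ʃ], [s], [s]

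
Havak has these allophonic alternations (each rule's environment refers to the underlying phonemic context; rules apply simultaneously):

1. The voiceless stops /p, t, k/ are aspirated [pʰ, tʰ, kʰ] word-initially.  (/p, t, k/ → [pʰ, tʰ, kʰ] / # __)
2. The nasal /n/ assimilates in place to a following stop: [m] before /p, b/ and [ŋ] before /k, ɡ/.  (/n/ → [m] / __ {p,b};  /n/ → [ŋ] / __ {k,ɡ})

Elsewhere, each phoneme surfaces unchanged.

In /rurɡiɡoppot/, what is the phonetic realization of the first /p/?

[p]

/p/ (between /o/ and /p/) is in the target of rule 1 but the environment (word-initially) is not met → [p].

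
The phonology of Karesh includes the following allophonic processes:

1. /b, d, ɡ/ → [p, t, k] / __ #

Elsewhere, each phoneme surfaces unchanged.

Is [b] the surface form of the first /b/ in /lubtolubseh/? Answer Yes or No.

Yes

/b/ (between /u/ and /t/) is in the target of rule 1 but the environment (word-finally) is not met → [b].
The actual realization is [b], which matches [b].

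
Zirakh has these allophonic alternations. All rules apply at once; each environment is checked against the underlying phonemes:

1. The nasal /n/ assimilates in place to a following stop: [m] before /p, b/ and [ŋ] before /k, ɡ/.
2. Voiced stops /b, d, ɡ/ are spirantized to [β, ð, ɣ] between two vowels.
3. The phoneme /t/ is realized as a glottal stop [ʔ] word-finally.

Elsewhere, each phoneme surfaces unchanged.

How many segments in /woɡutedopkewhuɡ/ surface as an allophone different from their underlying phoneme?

2

Segments that undergo a rule: /ɡ/ → [ɣ] (rule 2); /d/ → [ð] (rule 2).
All other segments surface unchanged.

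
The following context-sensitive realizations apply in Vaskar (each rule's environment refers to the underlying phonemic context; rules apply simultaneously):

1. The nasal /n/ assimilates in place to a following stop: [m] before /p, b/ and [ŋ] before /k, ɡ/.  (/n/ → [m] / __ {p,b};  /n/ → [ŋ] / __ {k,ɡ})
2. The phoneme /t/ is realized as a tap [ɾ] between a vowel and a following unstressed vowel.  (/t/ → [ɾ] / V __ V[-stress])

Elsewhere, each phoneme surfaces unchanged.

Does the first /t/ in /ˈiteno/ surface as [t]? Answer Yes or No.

Rule 2 applies to /t/ (between /i/ and /e/: between a vowel and a following unstressed vowel) → [ɾ].
The actual realization is [ɾ], not [t].

No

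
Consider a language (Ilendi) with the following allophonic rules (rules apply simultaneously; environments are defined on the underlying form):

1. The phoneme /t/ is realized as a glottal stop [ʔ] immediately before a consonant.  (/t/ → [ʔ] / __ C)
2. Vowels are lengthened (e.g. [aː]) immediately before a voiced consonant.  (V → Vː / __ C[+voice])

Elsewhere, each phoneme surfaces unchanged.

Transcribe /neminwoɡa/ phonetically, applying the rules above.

/e/ (between /n/ and /m/) occurs before a voiced consonant → [eː] by rule 2.
/i/ (between /m/ and /n/) occurs before a voiced consonant → [iː] by rule 2.
/o/ (between /w/ and /ɡ/) occurs before a voiced consonant → [oː] by rule 2.
/a/ (word-final): rule 2 targets it, but not before a voiced consonant → unchanged [a].

[neːmiːnwoːɡa]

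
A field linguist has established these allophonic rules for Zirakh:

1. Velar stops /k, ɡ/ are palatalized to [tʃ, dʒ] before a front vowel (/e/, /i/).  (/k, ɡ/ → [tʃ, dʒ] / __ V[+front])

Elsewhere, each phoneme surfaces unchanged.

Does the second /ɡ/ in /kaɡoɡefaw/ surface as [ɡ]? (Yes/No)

No

/ɡ/ — between /o/ and /e/, before a front vowel — surfaces as [dʒ] (rule 1).
The actual realization is [dʒ], not [ɡ].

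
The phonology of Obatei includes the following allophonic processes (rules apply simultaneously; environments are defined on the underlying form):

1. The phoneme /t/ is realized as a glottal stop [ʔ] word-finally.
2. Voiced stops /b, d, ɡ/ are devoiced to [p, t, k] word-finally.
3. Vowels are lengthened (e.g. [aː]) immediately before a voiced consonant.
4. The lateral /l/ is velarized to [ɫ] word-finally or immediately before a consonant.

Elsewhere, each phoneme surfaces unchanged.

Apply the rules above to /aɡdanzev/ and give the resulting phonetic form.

/a/ — word-initial, before a voiced consonant — surfaces as [aː] (rule 3).
/ɡ/ — between /a/ and /d/; rule 2 does not apply here → [ɡ].
/d/ (between /ɡ/ and /a/) is in the target of rule 2 but the environment (word-finally) is not met → [d].
Rule 3 applies to /a/ (between /d/ and /n/: before a voiced consonant) → [aː].
Rule 3 applies to /e/ (between /z/ and /v/: before a voiced consonant) → [eː].

[aːɡdaːnzeːv]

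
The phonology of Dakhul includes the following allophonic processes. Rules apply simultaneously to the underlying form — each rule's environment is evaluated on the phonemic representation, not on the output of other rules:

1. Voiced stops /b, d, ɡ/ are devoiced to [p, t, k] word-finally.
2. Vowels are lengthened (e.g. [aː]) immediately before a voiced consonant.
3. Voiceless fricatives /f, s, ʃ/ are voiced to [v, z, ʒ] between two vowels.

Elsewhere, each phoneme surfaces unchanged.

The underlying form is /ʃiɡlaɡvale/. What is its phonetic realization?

/ʃ/ (word-initial) fails the environment for rule 3, so it stays [ʃ].
/i/ — between /ʃ/ and /ɡ/, before a voiced consonant — surfaces as [iː] (rule 2).
/ɡ/ — between /i/ and /l/; rule 1 does not apply here → [ɡ].
/l/ — not in any rule's target class → [l].
/a/ (between /l/ and /ɡ/) occurs before a voiced consonant → [aː] by rule 2.
/ɡ/ (between /a/ and /v/): rule 1 targets it, but not word-finally → unchanged [ɡ].
/v/ (between /ɡ/ and /a/) is unaffected → [v].
/a/ meets the environment for rule 2 (before a voiced consonant) → [aː].
/l/ (between /a/ and /e/) is unaffected → [l].
/e/ (word-final) fails the environment for rule 2, so it stays [e].

[ʃiːɡlaːɡvaːle]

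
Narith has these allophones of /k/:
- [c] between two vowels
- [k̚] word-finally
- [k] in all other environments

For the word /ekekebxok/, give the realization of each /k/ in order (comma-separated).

Occurrence 1 (position 2): between two vowels → [c].
Occurrence 2 (position 4): between two vowels → [c].
Occurrence 3 (position 9): word-finally → [k̚].

[c], [c], [k̚]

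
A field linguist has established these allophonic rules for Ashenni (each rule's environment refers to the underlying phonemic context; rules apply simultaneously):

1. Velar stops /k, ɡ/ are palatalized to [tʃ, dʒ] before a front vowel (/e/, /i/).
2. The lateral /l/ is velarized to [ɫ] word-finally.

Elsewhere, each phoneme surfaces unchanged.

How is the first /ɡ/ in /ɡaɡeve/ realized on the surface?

[ɡ]

/ɡ/ — word-initial; rule 1 does not apply here → [ɡ].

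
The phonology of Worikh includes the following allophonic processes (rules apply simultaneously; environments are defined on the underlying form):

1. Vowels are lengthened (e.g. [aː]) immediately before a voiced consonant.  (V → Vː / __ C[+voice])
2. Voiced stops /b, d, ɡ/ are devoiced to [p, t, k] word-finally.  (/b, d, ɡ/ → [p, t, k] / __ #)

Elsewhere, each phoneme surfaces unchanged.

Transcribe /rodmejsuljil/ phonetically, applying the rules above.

/r/ (word-initial): no rule targets it → [r].
/o/ meets the environment for rule 1 (before a voiced consonant) → [oː].
/d/ — between /o/ and /m/; rule 2 does not apply here → [d].
/m/ (between /d/ and /e/): no rule targets it → [m].
/e/ (between /m/ and /j/): before a voiced consonant, so rule 1 applies → [eː].
/j/ (between /e/ and /s/): no rule targets it → [j].
/s/ — not in any rule's target class → [s].
/u/ (between /s/ and /l/): before a voiced consonant, so rule 1 applies → [uː].
/l/ (between /u/ and /j/) is unaffected → [l].
/j/ (between /l/ and /i/): no rule targets it → [j].
/i/ (between /j/ and /l/) occurs before a voiced consonant → [iː] by rule 1.
/l/ (word-final): no rule targets it → [l].

[roːdmeːjsuːljiːl]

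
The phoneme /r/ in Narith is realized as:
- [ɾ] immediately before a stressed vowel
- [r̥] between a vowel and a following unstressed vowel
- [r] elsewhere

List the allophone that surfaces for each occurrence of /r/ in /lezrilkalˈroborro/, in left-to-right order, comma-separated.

Occurrence 1 (position 4): no conditioning environment matches → elsewhere allophone [r].
Occurrence 2 (position 10): immediately before a stressed vowel → [ɾ].
Occurrence 3 (position 14): no conditioning environment matches → elsewhere allophone [r].
Occurrence 4 (position 15): no conditioning environment matches → elsewhere allophone [r].

[r], [ɾ], [r], [r]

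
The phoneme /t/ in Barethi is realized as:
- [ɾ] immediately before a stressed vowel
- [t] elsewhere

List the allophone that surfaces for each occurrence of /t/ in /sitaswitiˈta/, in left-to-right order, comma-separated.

[t], [t], [ɾ]

Occurrence 1 (position 3): no conditioning environment matches → elsewhere allophone [t].
Occurrence 2 (position 8): no conditioning environment matches → elsewhere allophone [t].
Occurrence 3 (position 10): immediately before a stressed vowel → [ɾ].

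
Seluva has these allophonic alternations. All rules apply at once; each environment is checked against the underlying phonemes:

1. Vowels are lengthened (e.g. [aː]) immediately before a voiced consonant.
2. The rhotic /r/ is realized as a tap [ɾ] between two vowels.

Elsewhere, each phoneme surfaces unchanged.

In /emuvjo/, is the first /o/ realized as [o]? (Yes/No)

Yes

/o/ (word-final): rule 1 targets it, but not before a voiced consonant → unchanged [o].
The actual realization is [o], which matches [o].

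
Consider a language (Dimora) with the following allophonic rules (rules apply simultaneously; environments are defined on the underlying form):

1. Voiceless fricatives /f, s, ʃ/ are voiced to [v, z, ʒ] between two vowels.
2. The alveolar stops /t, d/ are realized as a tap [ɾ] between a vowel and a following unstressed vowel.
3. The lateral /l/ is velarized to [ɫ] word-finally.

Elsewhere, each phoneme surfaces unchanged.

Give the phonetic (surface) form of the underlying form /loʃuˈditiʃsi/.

/l/ (word-initial) fails the environment for rule 3, so it stays [l].
Rule 1 applies to /ʃ/ (between /o/ and /u/: between two vowels) → [ʒ].
/d/ (between /u/ and /i/) is in the target of rule 2 but the environment (between a vowel and a following unstressed vowel) is not met → [d].
/t/ (between /i/ and /i/) occurs between a vowel and a following unstressed vowel → [ɾ] by rule 2.
/ʃ/ (between /i/ and /s/) is in the target of rule 1 but the environment (between two vowels) is not met → [ʃ].
/s/ — between /ʃ/ and /i/; rule 1 does not apply here → [s].

[loʒuˈdiɾiʃsi]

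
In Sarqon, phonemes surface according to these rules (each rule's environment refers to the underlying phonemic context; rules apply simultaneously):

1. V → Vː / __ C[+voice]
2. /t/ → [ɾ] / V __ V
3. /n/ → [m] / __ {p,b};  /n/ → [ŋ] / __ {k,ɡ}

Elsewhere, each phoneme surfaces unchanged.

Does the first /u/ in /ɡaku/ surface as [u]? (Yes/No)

/u/ (word-final) fails the environment for rule 1, so it stays [u].
The actual realization is [u], which matches [u].

Yes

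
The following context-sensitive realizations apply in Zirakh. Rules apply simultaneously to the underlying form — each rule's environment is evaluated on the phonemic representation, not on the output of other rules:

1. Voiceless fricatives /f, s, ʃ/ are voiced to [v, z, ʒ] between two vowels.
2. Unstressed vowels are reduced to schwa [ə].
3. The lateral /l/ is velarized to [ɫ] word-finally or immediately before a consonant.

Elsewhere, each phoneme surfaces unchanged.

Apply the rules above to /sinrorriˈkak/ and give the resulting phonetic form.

/s/ (word-initial): rule 1 targets it, but not between two vowels → unchanged [s].
/i/ (between /s/ and /n/) occurs in an unstressed syllable → [ə] by rule 2.
Rule 2 applies to /o/ (between /r/ and /r/: in an unstressed syllable) → [ə].
/i/ (between /r/ and /k/): in an unstressed syllable, so rule 2 applies → [ə].
/a/ — between /k/ and /k/; rule 2 does not apply here → [a].

[sənrərrəˈkak]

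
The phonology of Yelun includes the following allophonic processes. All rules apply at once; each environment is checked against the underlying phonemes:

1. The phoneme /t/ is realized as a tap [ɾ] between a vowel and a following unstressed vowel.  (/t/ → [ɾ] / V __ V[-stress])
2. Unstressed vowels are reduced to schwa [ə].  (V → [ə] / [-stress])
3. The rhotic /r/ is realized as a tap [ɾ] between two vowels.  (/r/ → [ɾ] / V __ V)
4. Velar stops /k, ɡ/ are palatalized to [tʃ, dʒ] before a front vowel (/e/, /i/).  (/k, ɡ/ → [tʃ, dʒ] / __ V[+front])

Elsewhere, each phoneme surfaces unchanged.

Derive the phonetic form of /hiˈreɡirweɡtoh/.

/h/ stays [h].
/i/ (between /h/ and /r/) occurs in an unstressed syllable → [ə] by rule 2.
/r/ (between /i/ and /e/) occurs between two vowels → [ɾ] by rule 3.
/e/ (between /r/ and /ɡ/) fails the environment for rule 2, so it stays [e].
/ɡ/ (between /e/ and /i/) occurs before a front vowel → [dʒ] by rule 4.
/i/ — between /ɡ/ and /r/, in an unstressed syllable — surfaces as [ə] (rule 2).
/r/ (between /i/ and /w/) fails the environment for rule 3, so it stays [r].
/w/ (between /r/ and /e/) is unaffected → [w].
Rule 2 applies to /e/ (between /w/ and /ɡ/: in an unstressed syllable) → [ə].
/ɡ/ — between /e/ and /t/; rule 4 does not apply here → [ɡ].
/t/ (between /ɡ/ and /o/): rule 1 targets it, but not between a vowel and a following unstressed vowel → unchanged [t].
/o/ meets the environment for rule 2 (in an unstressed syllable) → [ə].
/h/ — not in any rule's target class → [h].

[həˈɾedʒərwəɡtəh]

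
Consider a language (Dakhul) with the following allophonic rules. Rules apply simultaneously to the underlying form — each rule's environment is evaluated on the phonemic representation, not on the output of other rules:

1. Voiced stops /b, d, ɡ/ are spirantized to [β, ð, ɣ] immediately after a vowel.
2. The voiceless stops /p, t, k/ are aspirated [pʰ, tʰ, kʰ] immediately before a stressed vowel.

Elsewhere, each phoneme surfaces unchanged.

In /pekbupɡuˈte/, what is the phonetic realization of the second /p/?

/p/ (between /u/ and /ɡ/) is in the target of rule 2 but the environment (immediately before a stressed vowel) is not met → [p].

[p]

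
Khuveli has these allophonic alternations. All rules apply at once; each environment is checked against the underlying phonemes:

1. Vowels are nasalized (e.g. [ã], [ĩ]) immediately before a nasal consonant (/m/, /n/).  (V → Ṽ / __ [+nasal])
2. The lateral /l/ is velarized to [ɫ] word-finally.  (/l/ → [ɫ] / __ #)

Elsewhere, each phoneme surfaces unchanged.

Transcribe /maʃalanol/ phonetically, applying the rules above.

[maʃalãnoɫ]

/m/ (word-initial): no rule targets it → [m].
/a/ (between /m/ and /ʃ/) fails the environment for rule 1, so it stays [a].
/ʃ/ stays [ʃ].
/a/ — between /ʃ/ and /l/; rule 1 does not apply here → [a].
/l/ (between /a/ and /a/) fails the environment for rule 2, so it stays [l].
/a/ (between /l/ and /n/) occurs before a nasal consonant → [ã] by rule 1.
/n/ (between /a/ and /o/): no rule targets it → [n].
/o/ (between /n/ and /l/) is in the target of rule 1 but the environment (before a nasal consonant) is not met → [o].
/l/ (word-final): word-finally, so rule 2 applies → [ɫ].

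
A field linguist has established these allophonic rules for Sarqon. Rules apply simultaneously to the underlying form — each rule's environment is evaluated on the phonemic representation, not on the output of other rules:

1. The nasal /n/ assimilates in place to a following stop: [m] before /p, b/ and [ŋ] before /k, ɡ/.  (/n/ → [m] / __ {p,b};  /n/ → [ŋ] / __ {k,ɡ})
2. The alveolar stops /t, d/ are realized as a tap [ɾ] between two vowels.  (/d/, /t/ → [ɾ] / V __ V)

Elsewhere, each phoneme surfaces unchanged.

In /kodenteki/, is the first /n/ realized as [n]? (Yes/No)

Yes

/n/ (between /e/ and /t/) is in the target of rule 1 but the environment (before a labial or velar stop) is not met → [n].
The actual realization is [n], which matches [n].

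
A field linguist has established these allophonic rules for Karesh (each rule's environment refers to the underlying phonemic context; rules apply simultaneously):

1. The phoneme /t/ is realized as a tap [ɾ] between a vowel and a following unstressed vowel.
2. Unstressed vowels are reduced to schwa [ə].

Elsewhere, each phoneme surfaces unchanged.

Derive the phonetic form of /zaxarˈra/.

/z/ (word-initial): no rule targets it → [z].
/a/ — between /z/ and /x/, in an unstressed syllable — surfaces as [ə] (rule 2).
/x/ — not in any rule's target class → [x].
/a/ (between /x/ and /r/): in an unstressed syllable, so rule 2 applies → [ə].
/r/ stays [r].
/r/ (between /r/ and /a/): no rule targets it → [r].
/a/ (word-final) fails the environment for rule 2, so it stays [a].

[zəxərˈra]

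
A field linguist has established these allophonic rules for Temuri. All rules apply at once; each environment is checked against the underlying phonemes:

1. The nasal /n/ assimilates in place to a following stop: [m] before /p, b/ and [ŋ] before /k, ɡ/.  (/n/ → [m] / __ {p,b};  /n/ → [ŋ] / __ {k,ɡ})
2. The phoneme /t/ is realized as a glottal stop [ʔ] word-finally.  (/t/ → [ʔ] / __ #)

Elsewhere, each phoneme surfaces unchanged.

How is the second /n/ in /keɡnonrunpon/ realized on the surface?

[n]

/n/ (between /o/ and /r/) fails the environment for rule 1, so it stays [n].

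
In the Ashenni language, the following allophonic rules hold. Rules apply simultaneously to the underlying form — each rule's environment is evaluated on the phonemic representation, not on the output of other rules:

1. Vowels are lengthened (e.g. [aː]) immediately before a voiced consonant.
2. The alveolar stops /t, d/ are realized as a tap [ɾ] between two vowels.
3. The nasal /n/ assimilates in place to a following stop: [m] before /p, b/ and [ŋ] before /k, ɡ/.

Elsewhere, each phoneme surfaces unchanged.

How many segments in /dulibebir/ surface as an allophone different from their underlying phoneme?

Segments that undergo a rule: /u/ → [uː] (rule 1); /i/ → [iː] (rule 1); /e/ → [eː] (rule 1); /i/ → [iː] (rule 1).
All other segments surface unchanged.

4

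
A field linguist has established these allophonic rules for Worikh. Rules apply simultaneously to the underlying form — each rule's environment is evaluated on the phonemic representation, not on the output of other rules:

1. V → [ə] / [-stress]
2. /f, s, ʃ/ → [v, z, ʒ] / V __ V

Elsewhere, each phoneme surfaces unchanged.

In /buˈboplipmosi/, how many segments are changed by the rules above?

Segments that undergo a rule: /u/ → [ə] (rule 1); /i/ → [ə] (rule 1); /o/ → [ə] (rule 1); /s/ → [z] (rule 2); /i/ → [ə] (rule 1).
All other segments surface unchanged.

5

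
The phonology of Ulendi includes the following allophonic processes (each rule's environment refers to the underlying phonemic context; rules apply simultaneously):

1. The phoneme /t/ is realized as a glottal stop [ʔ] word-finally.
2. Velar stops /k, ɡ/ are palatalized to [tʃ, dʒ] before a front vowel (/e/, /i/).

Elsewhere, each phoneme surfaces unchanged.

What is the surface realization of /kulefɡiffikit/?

[kulefdʒiffitʃiʔ]

/k/ (word-initial): rule 2 targets it, but not before a front vowel → unchanged [k].
/u/ (between /k/ and /l/) is unaffected → [u].
/l/ stays [l].
/e/ (between /l/ and /f/): no rule targets it → [e].
/f/ (between /e/ and /ɡ/): no rule targets it → [f].
/ɡ/ (between /f/ and /i/) occurs before a front vowel → [dʒ] by rule 2.
/i/ stays [i].
/f/ stays [f].
/f/ (between /f/ and /i/): no rule targets it → [f].
/i/ (between /f/ and /k/): no rule targets it → [i].
Rule 2 applies to /k/ (between /i/ and /i/: before a front vowel) → [tʃ].
/i/ (between /k/ and /t/): no rule targets it → [i].
/t/ (word-final): word-finally, so rule 1 applies → [ʔ].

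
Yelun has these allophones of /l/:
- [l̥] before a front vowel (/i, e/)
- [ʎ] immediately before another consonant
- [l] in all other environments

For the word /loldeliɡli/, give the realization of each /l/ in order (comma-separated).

[l], [ʎ], [l̥], [l̥]

Occurrence 1 (position 1): no conditioning environment matches → elsewhere allophone [l].
Occurrence 2 (position 3): immediately before another consonant → [ʎ].
Occurrence 3 (position 6): before a front vowel (/i, e/) → [l̥].
Occurrence 4 (position 9): before a front vowel (/i, e/) → [l̥].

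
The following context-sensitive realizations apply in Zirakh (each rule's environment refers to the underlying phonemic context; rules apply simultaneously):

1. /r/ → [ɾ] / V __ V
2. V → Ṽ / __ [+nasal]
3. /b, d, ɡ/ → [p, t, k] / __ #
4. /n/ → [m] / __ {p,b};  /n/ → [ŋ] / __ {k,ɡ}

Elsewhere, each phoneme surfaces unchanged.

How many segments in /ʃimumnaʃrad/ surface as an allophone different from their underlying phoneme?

Segments that undergo a rule: /i/ → [ĩ] (rule 2); /u/ → [ũ] (rule 2); /d/ → [t] (rule 3).
All other segments surface unchanged.

3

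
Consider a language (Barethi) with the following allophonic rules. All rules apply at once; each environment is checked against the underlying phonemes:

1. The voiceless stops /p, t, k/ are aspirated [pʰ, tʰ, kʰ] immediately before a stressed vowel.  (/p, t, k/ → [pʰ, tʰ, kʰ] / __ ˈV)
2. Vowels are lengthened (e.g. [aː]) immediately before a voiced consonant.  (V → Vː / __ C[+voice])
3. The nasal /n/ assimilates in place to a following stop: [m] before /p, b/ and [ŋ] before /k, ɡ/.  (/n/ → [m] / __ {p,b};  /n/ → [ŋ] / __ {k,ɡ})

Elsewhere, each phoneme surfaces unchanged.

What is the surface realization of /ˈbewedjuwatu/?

/b/ stays [b].
/e/ meets the environment for rule 2 (before a voiced consonant) → [eː].
/w/ stays [w].
Rule 2 applies to /e/ (between /w/ and /d/: before a voiced consonant) → [eː].
/d/ — not in any rule's target class → [d].
/j/ (between /d/ and /u/): no rule targets it → [j].
/u/ meets the environment for rule 2 (before a voiced consonant) → [uː].
/w/ (between /u/ and /a/) is unaffected → [w].
/a/ — between /w/ and /t/; rule 2 does not apply here → [a].
/t/ — between /a/ and /u/; rule 1 does not apply here → [t].
/u/ — word-final; rule 2 does not apply here → [u].

[ˈbeːweːdjuːwatu]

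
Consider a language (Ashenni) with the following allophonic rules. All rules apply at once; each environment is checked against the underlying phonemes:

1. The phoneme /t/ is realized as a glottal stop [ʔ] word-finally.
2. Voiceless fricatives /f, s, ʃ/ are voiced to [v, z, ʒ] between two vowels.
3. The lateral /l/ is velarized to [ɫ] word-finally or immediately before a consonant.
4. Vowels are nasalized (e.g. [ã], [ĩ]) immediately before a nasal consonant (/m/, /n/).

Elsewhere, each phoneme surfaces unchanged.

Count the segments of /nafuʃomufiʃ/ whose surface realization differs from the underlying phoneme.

4

Segments that undergo a rule: /f/ → [v] (rule 2); /ʃ/ → [ʒ] (rule 2); /o/ → [õ] (rule 4); /f/ → [v] (rule 2).
All other segments surface unchanged.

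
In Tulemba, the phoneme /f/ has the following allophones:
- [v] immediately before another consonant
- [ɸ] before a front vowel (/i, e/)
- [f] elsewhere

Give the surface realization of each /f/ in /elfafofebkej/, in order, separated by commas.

Occurrence 1 (position 3): no conditioning environment matches → elsewhere allophone [f].
Occurrence 2 (position 5): no conditioning environment matches → elsewhere allophone [f].
Occurrence 3 (position 7): before a front vowel (/i, e/) → [ɸ].

[f], [f], [ɸ]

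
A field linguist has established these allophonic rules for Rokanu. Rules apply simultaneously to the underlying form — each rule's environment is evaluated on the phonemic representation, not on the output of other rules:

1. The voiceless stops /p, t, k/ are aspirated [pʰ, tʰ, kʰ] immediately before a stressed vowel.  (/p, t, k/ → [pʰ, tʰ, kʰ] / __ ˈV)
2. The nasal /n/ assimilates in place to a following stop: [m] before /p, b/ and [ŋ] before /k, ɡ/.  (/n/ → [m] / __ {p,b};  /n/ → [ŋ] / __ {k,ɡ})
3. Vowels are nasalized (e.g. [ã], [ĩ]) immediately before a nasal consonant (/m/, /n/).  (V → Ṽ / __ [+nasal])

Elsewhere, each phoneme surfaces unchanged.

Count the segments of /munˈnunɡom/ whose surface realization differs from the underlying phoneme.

Segments that undergo a rule: /u/ → [ũ] (rule 3); /u/ → [ũ] (rule 3); /n/ → [ŋ] (rule 2); /o/ → [õ] (rule 3).
All other segments surface unchanged.

4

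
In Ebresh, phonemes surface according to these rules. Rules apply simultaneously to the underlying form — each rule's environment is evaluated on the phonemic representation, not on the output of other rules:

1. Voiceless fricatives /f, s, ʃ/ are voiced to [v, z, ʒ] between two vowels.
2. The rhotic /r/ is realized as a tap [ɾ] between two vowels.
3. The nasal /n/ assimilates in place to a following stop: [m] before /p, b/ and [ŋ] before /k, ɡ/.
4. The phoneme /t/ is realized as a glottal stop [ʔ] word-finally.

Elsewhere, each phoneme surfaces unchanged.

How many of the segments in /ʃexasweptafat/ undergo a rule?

Segments that undergo a rule: /f/ → [v] (rule 1); /t/ → [ʔ] (rule 4).
All other segments surface unchanged.

2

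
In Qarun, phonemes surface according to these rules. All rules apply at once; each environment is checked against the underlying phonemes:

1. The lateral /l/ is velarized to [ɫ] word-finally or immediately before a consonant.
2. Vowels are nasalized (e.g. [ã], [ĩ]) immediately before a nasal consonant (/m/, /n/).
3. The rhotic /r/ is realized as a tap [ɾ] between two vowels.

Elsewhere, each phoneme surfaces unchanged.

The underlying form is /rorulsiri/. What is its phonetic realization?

/r/ (word-initial) fails the environment for rule 3, so it stays [r].
/o/ (between /r/ and /r/) is in the target of rule 2 but the environment (before a nasal consonant) is not met → [o].
/r/ meets the environment for rule 3 (between two vowels) → [ɾ].
/u/ — between /r/ and /l/; rule 2 does not apply here → [u].
/l/ — between /u/ and /s/, word-finally or immediately before a consonant — surfaces as [ɫ] (rule 1).
/i/ — between /s/ and /r/; rule 2 does not apply here → [i].
/r/ meets the environment for rule 3 (between two vowels) → [ɾ].
/i/ (word-final) is in the target of rule 2 but the environment (before a nasal consonant) is not met → [i].

[roɾuɫsiɾi]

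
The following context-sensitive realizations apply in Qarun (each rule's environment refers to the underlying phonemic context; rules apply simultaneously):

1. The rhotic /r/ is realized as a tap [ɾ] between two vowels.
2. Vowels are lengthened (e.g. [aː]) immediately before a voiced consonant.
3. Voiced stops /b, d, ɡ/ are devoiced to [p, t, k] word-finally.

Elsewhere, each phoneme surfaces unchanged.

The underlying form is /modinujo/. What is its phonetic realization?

[moːdiːnuːjo]

/m/ (word-initial): no rule targets it → [m].
/o/ (between /m/ and /d/) occurs before a voiced consonant → [oː] by rule 2.
/d/ (between /o/ and /i/) is in the target of rule 3 but the environment (word-finally) is not met → [d].
/i/ (between /d/ and /n/): before a voiced consonant, so rule 2 applies → [iː].
/n/ (between /i/ and /u/): no rule targets it → [n].
/u/ (between /n/ and /j/): before a voiced consonant, so rule 2 applies → [uː].
/j/ — not in any rule's target class → [j].
/o/ (word-final) fails the environment for rule 2, so it stays [o].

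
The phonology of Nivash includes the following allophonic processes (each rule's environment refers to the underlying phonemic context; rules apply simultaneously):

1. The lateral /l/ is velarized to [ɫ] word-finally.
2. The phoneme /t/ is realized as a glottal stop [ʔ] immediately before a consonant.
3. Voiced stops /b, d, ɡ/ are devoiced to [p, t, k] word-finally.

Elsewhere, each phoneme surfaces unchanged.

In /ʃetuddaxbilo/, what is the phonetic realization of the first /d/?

[d]

/d/ — between /u/ and /d/; rule 3 does not apply here → [d].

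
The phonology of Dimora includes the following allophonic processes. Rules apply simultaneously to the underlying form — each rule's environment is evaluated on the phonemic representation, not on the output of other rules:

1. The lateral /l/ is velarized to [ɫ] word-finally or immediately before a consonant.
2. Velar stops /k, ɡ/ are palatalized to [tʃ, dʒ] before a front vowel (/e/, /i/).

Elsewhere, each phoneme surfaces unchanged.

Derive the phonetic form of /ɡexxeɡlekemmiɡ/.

[dʒexxeɡletʃemmiɡ]

/ɡ/ (word-initial) occurs before a front vowel → [dʒ] by rule 2.
/e/ (between /ɡ/ and /x/): no rule targets it → [e].
/x/ stays [x].
/x/ stays [x].
/e/ stays [e].
/ɡ/ — between /e/ and /l/; rule 2 does not apply here → [ɡ].
/l/ (between /ɡ/ and /e/): rule 1 targets it, but not word-finally or immediately before a consonant → unchanged [l].
/e/ (between /l/ and /k/): no rule targets it → [e].
/k/ (between /e/ and /e/): before a front vowel, so rule 2 applies → [tʃ].
/e/ (between /k/ and /m/): no rule targets it → [e].
/m/ stays [m].
/m/ — not in any rule's target class → [m].
/i/ stays [i].
/ɡ/ (word-final) is in the target of rule 2 but the environment (before a front vowel) is not met → [ɡ].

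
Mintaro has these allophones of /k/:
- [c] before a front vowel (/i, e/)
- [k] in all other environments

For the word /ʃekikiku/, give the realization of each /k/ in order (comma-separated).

[c], [c], [k]

Occurrence 1 (position 3): before a front vowel → [c].
Occurrence 2 (position 5): before a front vowel → [c].
Occurrence 3 (position 7): no conditioning environment matches → elsewhere allophone [k].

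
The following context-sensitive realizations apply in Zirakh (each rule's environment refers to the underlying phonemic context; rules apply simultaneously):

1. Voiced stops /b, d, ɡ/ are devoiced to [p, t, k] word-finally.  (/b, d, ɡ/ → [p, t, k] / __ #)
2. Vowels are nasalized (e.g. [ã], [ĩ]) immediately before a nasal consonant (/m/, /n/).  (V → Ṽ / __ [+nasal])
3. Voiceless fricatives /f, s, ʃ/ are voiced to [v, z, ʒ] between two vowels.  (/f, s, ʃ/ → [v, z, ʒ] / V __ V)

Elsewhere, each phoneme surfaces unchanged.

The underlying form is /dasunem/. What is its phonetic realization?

[dazũnẽm]

/d/ (word-initial): rule 1 targets it, but not word-finally → unchanged [d].
/a/ (between /d/ and /s/): rule 2 targets it, but not before a nasal consonant → unchanged [a].
Rule 3 applies to /s/ (between /a/ and /u/: between two vowels) → [z].
/u/ (between /s/ and /n/) occurs before a nasal consonant → [ũ] by rule 2.
/n/ (between /u/ and /e/): no rule targets it → [n].
/e/ (between /n/ and /m/): before a nasal consonant, so rule 2 applies → [ẽ].
/m/ (word-final) is unaffected → [m].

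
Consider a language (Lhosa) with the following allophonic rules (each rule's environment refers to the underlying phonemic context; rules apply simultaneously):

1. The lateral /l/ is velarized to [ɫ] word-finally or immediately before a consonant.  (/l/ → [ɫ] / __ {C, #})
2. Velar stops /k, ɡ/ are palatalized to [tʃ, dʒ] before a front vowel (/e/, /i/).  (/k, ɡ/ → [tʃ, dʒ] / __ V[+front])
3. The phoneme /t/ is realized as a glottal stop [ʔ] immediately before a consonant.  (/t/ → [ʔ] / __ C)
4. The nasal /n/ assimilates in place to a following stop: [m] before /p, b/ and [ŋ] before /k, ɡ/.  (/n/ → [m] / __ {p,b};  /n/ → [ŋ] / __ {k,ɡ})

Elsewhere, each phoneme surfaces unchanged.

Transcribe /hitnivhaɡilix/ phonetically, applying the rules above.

[hiʔnivhadʒilix]

/h/ (word-initial) is unaffected → [h].
/i/ (between /h/ and /t/) is unaffected → [i].
/t/ (between /i/ and /n/) occurs immediately before a consonant → [ʔ] by rule 3.
/n/ (between /t/ and /i/) is in the target of rule 4 but the environment (before a labial or velar stop) is not met → [n].
/i/ — not in any rule's target class → [i].
/v/ — not in any rule's target class → [v].
/h/ (between /v/ and /a/): no rule targets it → [h].
/a/ (between /h/ and /ɡ/) is unaffected → [a].
/ɡ/ (between /a/ and /i/): before a front vowel, so rule 2 applies → [dʒ].
/i/ (between /ɡ/ and /l/) is unaffected → [i].
/l/ (between /i/ and /i/) fails the environment for rule 1, so it stays [l].
/i/ stays [i].
/x/ stays [x].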